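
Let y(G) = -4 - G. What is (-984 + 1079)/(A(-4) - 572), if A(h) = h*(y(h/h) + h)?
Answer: -95/536 ≈ -0.17724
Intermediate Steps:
A(h) = h*(-5 + h) (A(h) = h*((-4 - h/h) + h) = h*((-4 - 1*1) + h) = h*((-4 - 1) + h) = h*(-5 + h))
(-984 + 1079)/(A(-4) - 572) = (-984 + 1079)/(-4*(-5 - 4) - 572) = 95/(-4*(-9) - 572) = 95/(36 - 572) = 95/(-536) = 95*(-1/536) = -95/536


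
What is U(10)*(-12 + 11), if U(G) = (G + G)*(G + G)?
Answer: -400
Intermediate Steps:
U(G) = 4*G² (U(G) = (2*G)*(2*G) = 4*G²)
U(10)*(-12 + 11) = (4*10²)*(-12 + 11) = (4*100)*(-1) = 400*(-1) = -400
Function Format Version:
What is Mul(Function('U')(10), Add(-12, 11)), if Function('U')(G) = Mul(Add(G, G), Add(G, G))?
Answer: -400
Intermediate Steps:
Function('U')(G) = Mul(4, Pow(G, 2)) (Function('U')(G) = Mul(Mul(2, G), Mul(2, G)) = Mul(4, Pow(G, 2)))
Mul(Function('U')(10), Add(-12, 11)) = Mul(Mul(4, Pow(10, 2)), Add(-12, 11)) = Mul(Mul(4, 100), -1) = Mul(400, -1) = -400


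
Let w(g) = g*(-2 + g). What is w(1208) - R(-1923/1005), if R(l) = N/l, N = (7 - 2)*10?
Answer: 933856318/641 ≈ 1.4569e+6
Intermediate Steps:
N = 50 (N = 5*10 = 50)
R(l) = 50/l
w(1208) - R(-1923/1005) = 1208*(-2 + 1208) - 50/((-1923/1005)) = 1208*1206 - 50/((-1923*1/1005)) = 1456848 - 50/(-641/335) = 1456848 - 50*(-335)/641 = 1456848 - 1*(-16750/641) = 1456848 + 16750/641 = 933856318/641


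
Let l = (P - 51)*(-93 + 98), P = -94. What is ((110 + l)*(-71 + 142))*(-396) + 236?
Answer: 17291576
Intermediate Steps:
l = -725 (l = (-94 - 51)*(-93 + 98) = -145*5 = -725)
((110 + l)*(-71 + 142))*(-396) + 236 = ((110 - 725)*(-71 + 142))*(-396) + 236 = -615*71*(-396) + 236 = -43665*(-396) + 236 = 17291340 + 236 = 17291576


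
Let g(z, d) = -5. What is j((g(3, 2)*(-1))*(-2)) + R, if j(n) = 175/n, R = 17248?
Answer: 34461/2 ≈ 17231.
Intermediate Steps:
j((g(3, 2)*(-1))*(-2)) + R = 175/((-5*(-1)*(-2))) + 17248 = 175/((5*(-2))) + 17248 = 175/(-10) + 17248 = 175*(-⅒) + 17248 = -35/2 + 17248 = 34461/2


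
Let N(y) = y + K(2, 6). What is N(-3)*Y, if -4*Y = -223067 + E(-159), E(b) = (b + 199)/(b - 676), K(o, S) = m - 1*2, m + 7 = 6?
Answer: -111756591/334 ≈ -3.3460e+5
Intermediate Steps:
m = -1 (m = -7 + 6 = -1)
K(o, S) = -3 (K(o, S) = -1 - 1*2 = -1 - 2 = -3)
E(b) = (199 + b)/(-676 + b)
Y = 37252197/668 (Y = -(-223067 + (199 - 159)/(-676 - 159))/4 = -(-223067 + 40/(-835))/4 = -(-223067 - 1/835*40)/4 = -(-223067 - 8/167)/4 = -¼*(-37252197/167) = 37252197/668 ≈ 55767.)
N(y) = -3 + y (N(y) = y - 3 = -3 + y)
N(-3)*Y = (-3 - 3)*(37252197/668) = -6*37252197/668 = -111756591/334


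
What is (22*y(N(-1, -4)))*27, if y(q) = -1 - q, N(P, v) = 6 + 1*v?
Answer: -1782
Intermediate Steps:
N(P, v) = 6 + v
(22*y(N(-1, -4)))*27 = (22*(-1 - (6 - 4)))*27 = (22*(-1 - 1*2))*27 = (22*(-1 - 2))*27 = (22*(-3))*27 = -66*27 = -1782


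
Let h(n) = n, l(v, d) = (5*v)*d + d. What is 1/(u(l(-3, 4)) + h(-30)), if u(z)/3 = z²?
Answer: 1/9378 ≈ 0.00010663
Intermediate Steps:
l(v, d) = d + 5*d*v (l(v, d) = 5*d*v + d = d + 5*d*v)
u(z) = 3*z²
1/(u(l(-3, 4)) + h(-30)) = 1/(3*(4*(1 + 5*(-3)))² - 30) = 1/(3*(4*(1 - 15))² - 30) = 1/(3*(4*(-14))² - 30) = 1/(3*(-56)² - 30) = 1/(3*3136 - 30) = 1/(9408 - 30) = 1/9378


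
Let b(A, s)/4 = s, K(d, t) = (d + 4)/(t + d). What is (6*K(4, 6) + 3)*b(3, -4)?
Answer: -624/5 ≈ -124.80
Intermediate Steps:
K(d, t) = (4 + d)/(d + t)
b(A, s) = 4*s
(6*K(4, 6) + 3)*b(3, -4) = (6*((4 + 4)/(4 + 6)) + 3)*(4*(-4)) = (6*(8/10) + 3)*(-16) = (6*((1/10)*8) + 3)*(-16) = (6*(4/5) + 3)*(-16) = (24/5 + 3)*(-16) = (39/5)*(-16) = -624/5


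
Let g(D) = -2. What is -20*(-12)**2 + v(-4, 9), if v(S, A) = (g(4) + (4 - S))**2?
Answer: -2844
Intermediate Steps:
v(S, A) = (2 - S)**2 (v(S, A) = (-2 + (4 - S))**2 = (2 - S)**2)
-20*(-12)**2 + v(-4, 9) = -20*(-12)**2 + (-2 - 4)**2 = -20*144 + (-6)**2 = -2880 + 36 = -2844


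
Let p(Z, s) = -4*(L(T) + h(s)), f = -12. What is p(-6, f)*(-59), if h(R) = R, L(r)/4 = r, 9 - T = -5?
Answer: 10384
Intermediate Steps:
T = 14 (T = 9 - 1*(-5) = 9 + 5 = 14)
L(r) = 4*r
p(Z, s) = -224 - 4*s (p(Z, s) = -4*(4*14 + s) = -4*(56 + s) = -224 - 4*s)
p(-6, f)*(-59) = (-224 - 4*(-12))*(-59) = (-224 + 48)*(-59) = -176*(-59) = 10384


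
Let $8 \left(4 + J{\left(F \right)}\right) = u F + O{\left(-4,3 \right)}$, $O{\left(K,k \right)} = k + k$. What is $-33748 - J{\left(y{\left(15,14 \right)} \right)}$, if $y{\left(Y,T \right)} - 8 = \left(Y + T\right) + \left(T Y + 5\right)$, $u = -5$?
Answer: $- \frac{134349}{4} \approx -33587.0$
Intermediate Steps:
$O{\left(K,k \right)} = 2 k$
$y{\left(Y,T \right)} = 13 + T + Y + T Y$ ($y{\left(Y,T \right)} = 8 + \left(\left(Y + T\right) + \left(T Y + 5\right)\right) = 8 + \left(\left(T + Y\right) + \left(5 + T Y\right)\right) = 8 + \left(5 + T + Y + T Y\right) = 13 + T + Y + T Y$)
$J{\left(F \right)} = - \frac{13}{4} - \frac{5 F}{8}$ ($J{\left(F \right)} = -4 + \frac{- 5 F + 2 \cdot 3}{8} = -4 + \frac{- 5 F + 6}{8} = -4 + \frac{6 - 5 F}{8} = -4 - \left(- \frac{3}{4} + \frac{5 F}{8}\right) = - \frac{13}{4} - \frac{5 F}{8}$)
$-33748 - J{\left(y{\left(15,14 \right)} \right)} = -33748 - \left(- \frac{13}{4} - \frac{5 \left(13 + 14 + 15 + 14 \cdot 15\right)}{8}\right) = -33748 - \left(- \frac{13}{4} - \frac{5 \left(13 + 14 + 15 + 210\right)}{8}\right) = -33748 - \left(- \frac{13}{4} - \frac{315}{2}\right) = -33748 - - \frac{643}{4} = -33748 + \frac{643}{4} = - \frac{134349}{4}$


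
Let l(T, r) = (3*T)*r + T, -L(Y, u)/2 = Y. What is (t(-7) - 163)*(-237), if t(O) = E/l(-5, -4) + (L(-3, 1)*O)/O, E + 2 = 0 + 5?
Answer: 2045784/55 ≈ 37196.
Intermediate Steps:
L(Y, u) = -2*Y
l(T, r) = T + 3*T*r (l(T, r) = 3*T*r + T = T + 3*T*r)
E = 3 (E = -2 + (0 + 5) = -2 + 5 = 3)
t(O) = 333/55 (t(O) = 3/((-5*(1 + 3*(-4)))) + ((-2*(-3))*O)/O = 3/((-5*(1 - 12))) + (6*O)/O = 3/((-5*(-11))) + 6 = 3/55 + 6 = 333/55)
(t(-7) - 163)*(-237) = (333/55 - 163)*(-237) = -8632/55*(-237) = 2045784/55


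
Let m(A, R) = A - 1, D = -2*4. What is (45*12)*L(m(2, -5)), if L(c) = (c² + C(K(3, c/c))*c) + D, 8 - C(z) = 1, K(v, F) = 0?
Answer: 0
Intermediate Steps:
D = -8
m(A, R) = -1 + A
C(z) = 7 (C(z) = 8 - 1*1 = 8 - 1 = 7)
L(c) = -8 + c² + 7*c (L(c) = (c² + 7*c) - 8 = -8 + c² + 7*c)
(45*12)*L(m(2, -5)) = (45*12)*(-8 + (-1 + 2)² + 7*(-1 + 2)) = 540*(-8 + 1² + 7*1) = 540*(-8 + 1 + 7) = 540*0 = 0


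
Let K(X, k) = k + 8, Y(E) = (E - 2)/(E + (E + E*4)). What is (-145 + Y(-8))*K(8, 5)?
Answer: -45175/24 ≈ -1882.3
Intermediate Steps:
Y(E) = (-2 + E)/(6*E) (Y(E) = (-2 + E)/(E + (E + 4*E)) = (-2 + E)/(E + 5*E) = (-2 + E)/((6*E)) = (-2 + E)*(1/(6*E)) = (-2 + E)/(6*E))
K(X, k) = 8 + k
(-145 + Y(-8))*K(8, 5) = (-145 + (⅙)*(-2 - 8)/(-8))*(8 + 5) = (-145 + (⅙)*(-⅛)*(-10))*13 = (-145 + 5/24)*13 = -3475/24*13 = -45175/24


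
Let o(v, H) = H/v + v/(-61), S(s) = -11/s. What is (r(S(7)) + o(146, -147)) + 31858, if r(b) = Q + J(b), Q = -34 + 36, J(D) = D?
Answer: 1985906173/62342 ≈ 31855.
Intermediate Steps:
Q = 2
r(b) = 2 + b
o(v, H) = -v/61 + H/v (o(v, H) = H/v + v*(-1/61) = H/v - v/61 = -v/61 + H/v)
(r(S(7)) + o(146, -147)) + 31858 = ((2 - 11/7) + (-1/61*146 - 147/146)) + 31858 = ((2 - 11*1/7) + (-146/61 - 147*1/146)) + 31858 = ((2 - 11/7) + (-146/61 - 147/146)) + 31858 = (3/7 - 30283/8906) + 31858 = -185263/62342 + 31858 = 1985906173/62342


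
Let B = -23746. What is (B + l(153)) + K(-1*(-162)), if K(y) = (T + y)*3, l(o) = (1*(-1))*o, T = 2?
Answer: -23407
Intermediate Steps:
l(o) = -o
K(y) = 6 + 3*y (K(y) = (2 + y)*3 = 6 + 3*y)
(B + l(153)) + K(-1*(-162)) = (-23746 - 1*153) + (6 + 3*(-1*(-162))) = (-23746 - 153) + (6 + 3*162) = -23899 + (6 + 486) = -23899 + 492 = -23407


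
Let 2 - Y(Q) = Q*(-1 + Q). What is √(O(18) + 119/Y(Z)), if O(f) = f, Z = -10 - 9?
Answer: √5730/18 ≈ 4.2054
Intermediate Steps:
Z = -19
Y(Q) = 2 - Q*(-1 + Q)
√(O(18) + 119/Y(Z)) = √(18 + 119/(2 - 19 - 1*(-19)²)) = √(18 + 119/(2 - 19 - 1*361)) = √(18 + 119/(2 - 19 - 361)) = √(18 + 119/(-378)) = √(18 + 119*(-1/378)) = √(18 - 17/54) = √(955/54) = √5730/18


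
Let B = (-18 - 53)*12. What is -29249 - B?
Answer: -28397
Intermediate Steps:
B = -852 (B = -71*12 = -852)
-29249 - B = -29249 - 1*(-852) = -29249 + 852 = -28397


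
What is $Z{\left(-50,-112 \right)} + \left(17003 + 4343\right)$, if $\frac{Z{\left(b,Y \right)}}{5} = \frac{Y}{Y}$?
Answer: $21351$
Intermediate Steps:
$Z{\left(b,Y \right)} = 5$ ($Z{\left(b,Y \right)} = 5 \frac{Y}{Y} = 5 \cdot 1 = 5$)
$Z{\left(-50,-112 \right)} + \left(17003 + 4343\right) = 5 + \left(17003 + 4343\right) = 5 + 21346 = 21351$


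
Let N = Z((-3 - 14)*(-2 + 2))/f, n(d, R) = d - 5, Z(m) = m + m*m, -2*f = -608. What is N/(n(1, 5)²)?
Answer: 0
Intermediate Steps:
f = 304 (f = -½*(-608) = 304)
Z(m) = m + m²
n(d, R) = -5 + d
N = 0 (N = (((-3 - 14)*(-2 + 2))*(1 + (-3 - 14)*(-2 + 2)))/304 = ((-17*0)*(1 - 17*0))*(1/304) = (0*(1 + 0))*(1/304) = (0*1)*(1/304) = 0*(1/304) = 0)
N/(n(1, 5)²) = 0/((-5 + 1)²) = 0/((-4)²) = 0/16 = 0*(1/16) = 0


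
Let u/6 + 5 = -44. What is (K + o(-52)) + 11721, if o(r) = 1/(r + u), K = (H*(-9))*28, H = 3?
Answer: 3793889/346 ≈ 10965.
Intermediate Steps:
u = -294 (u = -30 + 6*(-44) = -30 - 264 = -294)
K = -756 (K = (3*(-9))*28 = -27*28 = -756)
o(r) = 1/(-294 + r) (o(r) = 1/(r - 294) = 1/(-294 + r))
(K + o(-52)) + 11721 = (-756 + 1/(-294 - 52)) + 11721 = (-756 + 1/(-346)) + 11721 = (-756 - 1/346) + 11721 = -261577/346 + 11721 = 3793889/346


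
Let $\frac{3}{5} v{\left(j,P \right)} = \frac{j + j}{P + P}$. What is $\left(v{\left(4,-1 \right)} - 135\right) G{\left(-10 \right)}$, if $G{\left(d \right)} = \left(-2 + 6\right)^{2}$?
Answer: $- \frac{6800}{3} \approx -2266.7$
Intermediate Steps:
$v{\left(j,P \right)} = \frac{5 j}{3 P}$ ($v{\left(j,P \right)} = \frac{5 \frac{j + j}{P + P}}{3} = \frac{5 \frac{2 j}{2 P}}{3} = \frac{5 \cdot 2 j \frac{1}{2 P}}{3} = \frac{5 \frac{j}{P}}{3} = \frac{5 j}{3 P}$)
$G{\left(d \right)} = 16$ ($G{\left(d \right)} = 4^{2} = 16$)
$\left(v{\left(4,-1 \right)} - 135\right) G{\left(-10 \right)} = \left(\frac{5}{3} \cdot 4 \frac{1}{-1} - 135\right) 16 = \left(\frac{5}{3} \cdot 4 \left(-1\right) - 135\right) 16 = \left(- \frac{20}{3} - 135\right) 16 = \left(- \frac{425}{3}\right) 16 = - \frac{6800}{3}$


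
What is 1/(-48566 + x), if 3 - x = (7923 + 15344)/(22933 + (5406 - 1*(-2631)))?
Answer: -30970/1504019377 ≈ -2.0591e-5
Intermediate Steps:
x = 69643/30970 (x = 3 - (7923 + 15344)/(22933 + (5406 - 1*(-2631))) = 3 - 23267/(22933 + (5406 + 2631)) = 3 - 23267/(22933 + 8037) = 3 - 23267/30970 = 69643/30970 ≈ 2.2487)
1/(-48566 + x) = 1/(-48566 + 69643/30970) = 1/(-1504019377/30970) = -30970/1504019377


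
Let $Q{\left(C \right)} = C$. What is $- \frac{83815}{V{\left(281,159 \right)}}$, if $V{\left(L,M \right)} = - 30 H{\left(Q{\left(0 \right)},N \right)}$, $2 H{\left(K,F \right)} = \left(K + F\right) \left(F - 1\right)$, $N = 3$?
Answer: $\frac{16763}{18} \approx 931.28$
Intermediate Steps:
$H{\left(K,F \right)} = \frac{\left(-1 + F\right) \left(F + K\right)}{2}$ ($H{\left(K,F \right)} = \frac{\left(K + F\right) \left(F - 1\right)}{2} = \frac{\left(F + K\right) \left(-1 + F\right)}{2} = \frac{\left(-1 + F\right) \left(F + K\right)}{2}$)
$V{\left(L,M \right)} = -90$ ($V{\left(L,M \right)} = - 30 \left(\frac{3^{2}}{2} - \frac{3}{2} - 0 + \frac{1}{2} \cdot 3 \cdot 0\right) = - 30 \left(\frac{1}{2} \cdot 9 - \frac{3}{2} + 0 + 0\right) = - 30 \left(\frac{9}{2} - \frac{3}{2} + 0 + 0\right) = \left(-30\right) 3 = -90$)
$- \frac{83815}{V{\left(281,159 \right)}} = - \frac{83815}{-90} = \left(-83815\right) \left(- \frac{1}{90}\right) = \frac{16763}{18}$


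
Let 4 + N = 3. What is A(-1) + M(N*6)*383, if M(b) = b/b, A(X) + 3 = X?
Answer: 379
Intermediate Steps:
N = -1 (N = -4 + 3 = -1)
A(X) = -3 + X
M(b) = 1
A(-1) + M(N*6)*383 = (-3 - 1) + 1*383 = -4 + 383 = 379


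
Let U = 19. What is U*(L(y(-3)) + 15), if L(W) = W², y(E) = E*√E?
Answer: -228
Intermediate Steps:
y(E) = E^(3/2)
U*(L(y(-3)) + 15) = 19*(((-3)^(3/2))² + 15) = 19*((-3*I*√3)² + 15) = 19*(-27 + 15) = 19*(-12) = -228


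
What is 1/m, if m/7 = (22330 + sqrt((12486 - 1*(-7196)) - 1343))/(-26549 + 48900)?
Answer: 71299690/498610561 - 3193*sqrt(18339)/498610561 ≈ 0.14213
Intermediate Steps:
m = 22330/3193 + sqrt(18339)/3193 (m = 7*((22330 + sqrt((12486 - 1*(-7196)) - 1343))/(-26549 + 48900)) = 7*((22330 + sqrt((12486 + 7196) - 1343))/22351) = 7*((22330 + sqrt(19682 - 1343))*(1/22351)) = 7*((22330 + sqrt(18339))*(1/22351)) = 7*(3190/3193 + sqrt(18339)/22351) = 22330/3193 + sqrt(18339)/3193 ≈ 7.0358)
1/m = 1/(22330/3193 + sqrt(18339)/3193)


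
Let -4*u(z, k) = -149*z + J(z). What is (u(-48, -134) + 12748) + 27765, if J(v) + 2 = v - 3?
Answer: 154953/4 ≈ 38738.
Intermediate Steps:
J(v) = -5 + v (J(v) = -2 + (v - 3) = -2 + (-3 + v) = -5 + v)
u(z, k) = 5/4 + 37*z (u(z, k) = -(-149*z + (-5 + z))/4 = -(-5 - 148*z)/4 = 5/4 + 37*z)
(u(-48, -134) + 12748) + 27765 = ((5/4 + 37*(-48)) + 12748) + 27765 = ((5/4 - 1776) + 12748) + 27765 = (-7099/4 + 12748) + 27765 = 43893/4 + 27765 = 154953/4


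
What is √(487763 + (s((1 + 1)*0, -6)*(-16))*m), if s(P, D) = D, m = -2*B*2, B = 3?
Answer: √486611 ≈ 697.58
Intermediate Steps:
m = -12 (m = -2*3*2 = -6*2 = -12)
√(487763 + (s((1 + 1)*0, -6)*(-16))*m) = √(487763 - 6*(-16)*(-12)) = √(487763 + 96*(-12)) = √(487763 - 1152) = √486611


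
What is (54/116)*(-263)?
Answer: -7101/58 ≈ -122.43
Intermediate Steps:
(54/116)*(-263) = (54*(1/116))*(-263) = (27/58)*(-263) = -7101/58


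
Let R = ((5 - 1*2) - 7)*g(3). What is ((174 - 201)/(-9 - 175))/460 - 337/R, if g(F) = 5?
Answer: 1426211/84640 ≈ 16.850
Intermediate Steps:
R = -20 (R = ((5 - 1*2) - 7)*5 = ((5 - 2) - 7)*5 = (3 - 7)*5 = -4*5 = -20)
((174 - 201)/(-9 - 175))/460 - 337/R = ((174 - 201)/(-9 - 175))/460 - 337/(-20) = -27/(-184)*(1/460) - 337*(-1/20) = -27*(-1/184)*(1/460) + 337/20 = (27/184)*(1/460) + 337/20 = 27/84640 + 337/20 = 1426211/84640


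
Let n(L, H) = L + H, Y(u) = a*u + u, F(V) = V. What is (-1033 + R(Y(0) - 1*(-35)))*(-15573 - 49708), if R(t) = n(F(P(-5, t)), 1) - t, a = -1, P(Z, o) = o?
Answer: 67369992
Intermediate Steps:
Y(u) = 0 (Y(u) = -u + u = 0)
n(L, H) = H + L
R(t) = 1 (R(t) = (1 + t) - t = 1)
(-1033 + R(Y(0) - 1*(-35)))*(-15573 - 49708) = (-1033 + 1)*(-15573 - 49708) = -1032*(-65281) = 67369992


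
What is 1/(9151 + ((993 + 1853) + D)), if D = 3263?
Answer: 1/15260 ≈ 6.5531e-5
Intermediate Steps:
1/(9151 + ((993 + 1853) + D)) = 1/(9151 + ((993 + 1853) + 3263)) = 1/(9151 + (2846 + 3263)) = 1/(9151 + 6109) = 1/15260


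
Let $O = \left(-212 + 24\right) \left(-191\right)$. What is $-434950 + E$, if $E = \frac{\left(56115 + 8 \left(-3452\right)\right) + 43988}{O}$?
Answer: $- \frac{15618112113}{35908} \approx -4.3495 \cdot 10^{5}$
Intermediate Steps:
$O = 35908$ ($O = \left(-188\right) \left(-191\right) = 35908$)
$E = \frac{72487}{35908}$ ($E = \frac{\left(56115 + 8 \left(-3452\right)\right) + 43988}{35908} = \left(\left(56115 - 27616\right) + 43988\right) \frac{1}{35908} = \left(28499 + 43988\right) \frac{1}{35908} = 72487 \cdot \frac{1}{35908} = \frac{72487}{35908} \approx 2.0187$)
$-434950 + E = -434950 + \frac{72487}{35908} = - \frac{15618112113}{35908}$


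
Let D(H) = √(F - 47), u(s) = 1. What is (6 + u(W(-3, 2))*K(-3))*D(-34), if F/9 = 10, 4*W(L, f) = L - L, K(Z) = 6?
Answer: 12*√43 ≈ 78.689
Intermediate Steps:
W(L, f) = 0 (W(L, f) = (L - L)/4 = (¼)*0 = 0)
F = 90 (F = 9*10 = 90)
D(H) = √43 (D(H) = √(90 - 47) = √43)
(6 + u(W(-3, 2))*K(-3))*D(-34) = (6 + 1*6)*√43 = (6 + 6)*√43 = 12*√43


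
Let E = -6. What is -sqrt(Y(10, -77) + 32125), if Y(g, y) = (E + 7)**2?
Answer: -sqrt(32126) ≈ -179.24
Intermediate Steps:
Y(g, y) = 1 (Y(g, y) = (-6 + 7)**2 = 1**2 = 1)
-sqrt(Y(10, -77) + 32125) = -sqrt(1 + 32125) = -sqrt(32126)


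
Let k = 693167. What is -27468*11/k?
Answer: -302148/693167 ≈ -0.43589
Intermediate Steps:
-27468*11/k = -27468*11/693167 = -302148/693167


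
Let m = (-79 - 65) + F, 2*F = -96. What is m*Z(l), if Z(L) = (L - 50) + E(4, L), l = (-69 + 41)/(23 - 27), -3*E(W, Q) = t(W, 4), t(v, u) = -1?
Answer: 8192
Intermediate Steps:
E(W, Q) = ⅓ (E(W, Q) = -⅓*(-1) = ⅓)
F = -48 (F = (½)*(-96) = -48)
m = -192 (m = (-79 - 65) - 48 = -144 - 48 = -192)
l = 7 (l = -28/(-4) = -28*(-¼) = 7)
Z(L) = -149/3 + L (Z(L) = (L - 50) + ⅓ = (-50 + L) + ⅓ = -149/3 + L)
m*Z(l) = -192*(-149/3 + 7) = -192*(-128/3) = 8192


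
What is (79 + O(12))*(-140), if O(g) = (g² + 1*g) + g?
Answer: -34580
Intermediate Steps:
O(g) = g² + 2*g (O(g) = (g² + g) + g = (g + g²) + g = g² + 2*g)
(79 + O(12))*(-140) = (79 + 12*(2 + 12))*(-140) = (79 + 12*14)*(-140) = (79 + 168)*(-140) = 247*(-140) = -34580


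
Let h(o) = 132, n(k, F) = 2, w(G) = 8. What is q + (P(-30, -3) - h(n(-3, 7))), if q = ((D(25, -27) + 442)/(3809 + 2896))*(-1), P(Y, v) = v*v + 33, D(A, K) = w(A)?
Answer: -13420/149 ≈ -90.067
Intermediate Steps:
D(A, K) = 8
P(Y, v) = 33 + v² (P(Y, v) = v² + 33 = 33 + v²)
q = -10/149 (q = ((8 + 442)/(3809 + 2896))*(-1) = (450/6705)*(-1) = (450*(1/6705))*(-1) = (10/149)*(-1) = -10/149 ≈ -0.067114)
q + (P(-30, -3) - h(n(-3, 7))) = -10/149 + ((33 + (-3)²) - 1*132) = -10/149 + ((33 + 9) - 132) = -10/149 + (42 - 132) = -10/149 - 90 = -13420/149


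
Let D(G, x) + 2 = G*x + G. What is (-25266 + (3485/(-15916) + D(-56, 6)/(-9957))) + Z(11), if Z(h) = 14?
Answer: -4001854583465/158475612 ≈ -25252.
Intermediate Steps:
D(G, x) = -2 + G + G*x (D(G, x) = -2 + (G*x + G) = -2 + (G + G*x) = -2 + G + G*x)
(-25266 + (3485/(-15916) + D(-56, 6)/(-9957))) + Z(11) = (-25266 + (3485/(-15916) + (-2 - 56 - 56*6)/(-9957))) + 14 = (-25266 + (3485*(-1/15916) + (-2 - 56 - 336)*(-1/9957))) + 14 = (-25266 + (-3485/15916 - 394*(-1/9957))) + 14 = (-25266 + (-3485/15916 + 394/9957)) + 14 = (-25266 - 28429241/158475612) + 14 = -4004073242033/158475612 + 14 = -4001854583465/158475612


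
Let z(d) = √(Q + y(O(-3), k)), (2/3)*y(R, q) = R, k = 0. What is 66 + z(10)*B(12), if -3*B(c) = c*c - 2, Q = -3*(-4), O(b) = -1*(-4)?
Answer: 66 - 142*√2 ≈ -134.82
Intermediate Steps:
O(b) = 4
Q = 12
y(R, q) = 3*R/2
B(c) = ⅔ - c²/3 (B(c) = -(c*c - 2)/3 = -(c² - 2)/3 = -(-2 + c²)/3 = ⅔ - c²/3)
z(d) = 3*√2 (z(d) = √(12 + (3/2)*4) = √(12 + 6) = √18 = 3*√2)
66 + z(10)*B(12) = 66 + (3*√2)*(⅔ - ⅓*12²) = 66 + (3*√2)*(⅔ - ⅓*144) = 66 + (3*√2)*(⅔ - 48) = 66 + (3*√2)*(-142/3) = 66 - 142*√2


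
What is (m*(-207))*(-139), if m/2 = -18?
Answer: -1035828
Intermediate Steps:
m = -36 (m = 2*(-18) = -36)
(m*(-207))*(-139) = -36*(-207)*(-139) = 7452*(-139) = -1035828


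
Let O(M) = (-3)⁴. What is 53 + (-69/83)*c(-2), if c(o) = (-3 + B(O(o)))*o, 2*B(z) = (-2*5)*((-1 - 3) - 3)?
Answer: 8815/83 ≈ 106.20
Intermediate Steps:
O(M) = 81
B(z) = 35 (B(z) = ((-2*5)*((-1 - 3) - 3))/2 = (-10*(-4 - 3))/2 = (-10*(-7))/2 = (½)*70 = 35)
c(o) = 32*o (c(o) = (-3 + 35)*o = 32*o)
53 + (-69/83)*c(-2) = 53 + (-69/83)*(32*(-2)) = 53 - 69*1/83*(-64) = 53 - 69/83*(-64) = 53 + 4416/83 = 8815/83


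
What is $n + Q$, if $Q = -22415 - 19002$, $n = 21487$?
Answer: $-19930$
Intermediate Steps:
$Q = -41417$
$n + Q = 21487 - 41417 = -19930$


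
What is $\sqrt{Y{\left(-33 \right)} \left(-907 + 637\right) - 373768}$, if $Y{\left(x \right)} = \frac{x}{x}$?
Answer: $i \sqrt{374038} \approx 611.59 i$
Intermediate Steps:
$Y{\left(x \right)} = 1$
$\sqrt{Y{\left(-33 \right)} \left(-907 + 637\right) - 373768} = \sqrt{1 \left(-907 + 637\right) - 373768} = \sqrt{1 \left(-270\right) - 373768} = \sqrt{-270 - 373768} = \sqrt{-374038} = i \sqrt{374038}$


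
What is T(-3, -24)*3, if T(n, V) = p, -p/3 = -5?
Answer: 45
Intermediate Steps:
p = 15 (p = -3*(-5) = 15)
T(n, V) = 15
T(-3, -24)*3 = 15*3 = 45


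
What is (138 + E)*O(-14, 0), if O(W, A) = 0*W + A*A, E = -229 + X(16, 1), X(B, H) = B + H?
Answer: 0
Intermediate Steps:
E = -212 (E = -229 + (16 + 1) = -229 + 17 = -212)
O(W, A) = A**2 (O(W, A) = 0 + A**2 = A**2)
(138 + E)*O(-14, 0) = (138 - 212)*0**2 = -74*0 = 0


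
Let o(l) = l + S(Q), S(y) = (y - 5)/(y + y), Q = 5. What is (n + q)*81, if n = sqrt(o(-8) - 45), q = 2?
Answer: 162 + 81*I*sqrt(53) ≈ 162.0 + 589.69*I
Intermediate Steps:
S(y) = (-5 + y)/(2*y) (S(y) = (-5 + y)/((2*y)) = (-5 + y)*(1/(2*y)) = (-5 + y)/(2*y))
o(l) = l (o(l) = l + (1/2)*(-5 + 5)/5 = l + (1/2)*(1/5)*0 = l + 0 = l)
n = I*sqrt(53) (n = sqrt(-8 - 45) = sqrt(-53) = I*sqrt(53) ≈ 7.2801*I)
(n + q)*81 = (I*sqrt(53) + 2)*81 = (2 + I*sqrt(53))*81 = 162 + 81*I*sqrt(53)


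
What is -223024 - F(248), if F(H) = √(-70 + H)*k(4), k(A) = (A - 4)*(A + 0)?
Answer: -223024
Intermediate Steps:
k(A) = A*(-4 + A) (k(A) = (-4 + A)*A = A*(-4 + A))
F(H) = 0 (F(H) = √(-70 + H)*(4*(-4 + 4)) = √(-70 + H)*(4*0) = √(-70 + H)*0 = 0)
-223024 - F(248) = -223024 - 1*0 = -223024 + 0 = -223024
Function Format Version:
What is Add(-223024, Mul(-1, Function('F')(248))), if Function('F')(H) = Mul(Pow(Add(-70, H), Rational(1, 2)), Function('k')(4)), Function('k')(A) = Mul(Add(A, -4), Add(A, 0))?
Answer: -223024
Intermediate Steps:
Function('k')(A) = Mul(A, Add(-4, A)) (Function('k')(A) = Mul(Add(-4, A), A) = Mul(A, Add(-4, A)))
Function('F')(H) = 0 (Function('F')(H) = Mul(Pow(Add(-70, H), Rational(1, 2)), Mul(4, Add(-4, 4))) = Mul(Pow(Add(-70, H), Rational(1, 2)), Mul(4, 0)) = Mul(Pow(Add(-70, H), Rational(1, 2)), 0) = 0)
Add(-223024, Mul(-1, Function('F')(248))) = Add(-223024, Mul(-1, 0)) = Add(-223024, 0) = -223024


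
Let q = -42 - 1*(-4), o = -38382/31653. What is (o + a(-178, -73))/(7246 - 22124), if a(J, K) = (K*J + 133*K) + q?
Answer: -34246303/156977778 ≈ -0.21816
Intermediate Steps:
o = -12794/10551 (o = -38382*1/31653 = -12794/10551 ≈ -1.2126)
q = -38 (q = -42 + 4 = -38)
a(J, K) = -38 + 133*K + J*K (a(J, K) = (K*J + 133*K) - 38 = (J*K + 133*K) - 38 = (133*K + J*K) - 38 = -38 + 133*K + J*K)
(o + a(-178, -73))/(7246 - 22124) = (-12794/10551 + (-38 + 133*(-73) - 178*(-73)))/(7246 - 22124) = (-12794/10551 + (-38 - 9709 + 12994))/(-14878) = (-12794/10551 + 3247)*(-1/14878) = (34246303/10551)*(-1/14878) = -34246303/156977778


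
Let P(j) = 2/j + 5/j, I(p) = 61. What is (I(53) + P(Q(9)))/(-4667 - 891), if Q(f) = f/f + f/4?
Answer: -821/72254 ≈ -0.011363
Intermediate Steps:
Q(f) = 1 + f/4 (Q(f) = 1 + f*(¼) = 1 + f/4)
P(j) = 7/j
(I(53) + P(Q(9)))/(-4667 - 891) = (61 + 7/(1 + (¼)*9))/(-4667 - 891) = (61 + 7/(1 + 9/4))/(-5558) = (61 + 7/(13/4))*(-1/5558) = (61 + 7*(4/13))*(-1/5558) = (61 + 28/13)*(-1/5558) = (821/13)*(-1/5558) = -821/72254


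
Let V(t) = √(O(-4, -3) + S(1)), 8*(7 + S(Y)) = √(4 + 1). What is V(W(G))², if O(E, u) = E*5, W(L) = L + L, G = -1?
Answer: -27 + √5/8 ≈ -26.720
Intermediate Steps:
W(L) = 2*L
S(Y) = -7 + √5/8 (S(Y) = -7 + √(4 + 1)/8 = -7 + √5/8)
O(E, u) = 5*E
V(t) = √(-27 + √5/8) (V(t) = √(5*(-4) + (-7 + √5/8)) = √(-20 + (-7 + √5/8)) = √(-27 + √5/8))
V(W(G))² = (√(-432 + 2*√5)/4)² = -27 + √5/8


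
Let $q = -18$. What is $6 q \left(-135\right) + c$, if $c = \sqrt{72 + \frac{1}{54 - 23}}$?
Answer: $14580 + \frac{\sqrt{69223}}{31} \approx 14588.0$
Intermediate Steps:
$c = \frac{\sqrt{69223}}{31}$ ($c = \sqrt{72 + \frac{1}{31}} = \sqrt{\frac{2233}{31}} = \frac{\sqrt{69223}}{31} \approx 8.4872$)
$6 q \left(-135\right) + c = 6 \left(-18\right) \left(-135\right) + \frac{\sqrt{69223}}{31} = \left(-108\right) \left(-135\right) + \frac{\sqrt{69223}}{31} = 14580 + \frac{\sqrt{69223}}{31}$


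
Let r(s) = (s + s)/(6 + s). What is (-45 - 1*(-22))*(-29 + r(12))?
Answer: 1909/3 ≈ 636.33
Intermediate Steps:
r(s) = 2*s/(6 + s) (r(s) = (2*s)/(6 + s) = 2*s/(6 + s))
(-45 - 1*(-22))*(-29 + r(12)) = (-45 - 1*(-22))*(-29 + 2*12/(6 + 12)) = (-45 + 22)*(-29 + 2*12/18) = -23*(-29 + 2*12*(1/18)) = -23*(-29 + 4/3) = -23*(-83/3) = 1909/3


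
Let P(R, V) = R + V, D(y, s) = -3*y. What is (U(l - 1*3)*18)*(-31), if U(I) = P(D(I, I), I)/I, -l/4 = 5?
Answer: 1116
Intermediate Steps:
l = -20 (l = -4*5 = -20)
U(I) = -2 (U(I) = (-3*I + I)/I = (-2*I)/I = -2)
(U(l - 1*3)*18)*(-31) = -2*18*(-31) = -36*(-31) = 1116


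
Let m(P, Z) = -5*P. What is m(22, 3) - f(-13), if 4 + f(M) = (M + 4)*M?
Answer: -223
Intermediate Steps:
f(M) = -4 + M*(4 + M) (f(M) = -4 + (M + 4)*M = -4 + (4 + M)*M = -4 + M*(4 + M))
m(22, 3) - f(-13) = -5*22 - (-4 + (-13)² + 4*(-13)) = -110 - (-4 + 169 - 52) = -110 - 1*113 = -110 - 113 = -223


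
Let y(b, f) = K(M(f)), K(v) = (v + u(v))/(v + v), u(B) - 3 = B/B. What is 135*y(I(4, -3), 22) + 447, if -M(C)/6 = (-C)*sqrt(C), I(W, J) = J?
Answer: 1029/2 + 45*sqrt(22)/484 ≈ 514.94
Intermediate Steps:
M(C) = 6*C**(3/2) (M(C) = -6*(-C)*sqrt(C) = -(-6)*C**(3/2) = 6*C**(3/2))
u(B) = 4 (u(B) = 3 + B/B = 3 + 1 = 4)
K(v) = (4 + v)/(2*v) (K(v) = (v + 4)/(v + v) = (4 + v)/((2*v)) = (4 + v)*(1/(2*v)) = (4 + v)/(2*v))
y(b, f) = (4 + 6*f**(3/2))/(12*f**(3/2)) (y(b, f) = (4 + 6*f**(3/2))/(2*((6*f**(3/2)))) = (1/(6*f**(3/2)))*(4 + 6*f**(3/2))/2 = (4 + 6*f**(3/2))/(12*f**(3/2)))
135*y(I(4, -3), 22) + 447 = 135*(1/2 + 1/(3*22**(3/2))) + 447 = 135*(1/2 + (sqrt(22)/484)/3) + 447 = 135*(1/2 + sqrt(22)/1452) + 447 = (135/2 + 45*sqrt(22)/484) + 447 = 1029/2 + 45*sqrt(22)/484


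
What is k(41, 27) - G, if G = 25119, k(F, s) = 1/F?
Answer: -1029878/41 ≈ -25119.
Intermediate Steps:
k(41, 27) - G = 1/41 - 1*25119 = 1/41 - 25119 = -1029878/41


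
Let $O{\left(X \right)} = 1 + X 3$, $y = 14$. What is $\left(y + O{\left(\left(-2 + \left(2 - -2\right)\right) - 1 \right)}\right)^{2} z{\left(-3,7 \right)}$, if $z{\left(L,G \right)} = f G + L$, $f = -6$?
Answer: $-14580$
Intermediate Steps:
$O{\left(X \right)} = 1 + 3 X$
$z{\left(L,G \right)} = L - 6 G$ ($z{\left(L,G \right)} = - 6 G + L = L - 6 G$)
$\left(y + O{\left(\left(-2 + \left(2 - -2\right)\right) - 1 \right)}\right)^{2} z{\left(-3,7 \right)} = \left(14 + \left(1 + 3 \left(\left(-2 + \left(2 - -2\right)\right) - 1\right)\right)\right)^{2} \left(-3 - 42\right) = \left(14 + \left(1 + 3 \left(\left(-2 + \left(2 + 2\right)\right) - 1\right)\right)\right)^{2} \left(-3 - 42\right) = \left(14 + \left(1 + 3 \left(\left(-2 + 4\right) - 1\right)\right)\right)^{2} \left(-45\right) = \left(14 + \left(1 + 3 \left(2 - 1\right)\right)\right)^{2} \left(-45\right) = \left(14 + \left(1 + 3 \cdot 1\right)\right)^{2} \left(-45\right) = \left(14 + \left(1 + 3\right)\right)^{2} \left(-45\right) = \left(14 + 4\right)^{2} \left(-45\right) = 18^{2} \left(-45\right) = 324 \left(-45\right) = -14580$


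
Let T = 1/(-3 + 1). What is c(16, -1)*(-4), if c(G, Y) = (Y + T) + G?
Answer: -58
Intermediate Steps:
T = -½ (T = 1/(-2) = -½ ≈ -0.50000)
c(G, Y) = -½ + G + Y (c(G, Y) = (Y - ½) + G = (-½ + Y) + G = -½ + G + Y)
c(16, -1)*(-4) = (-½ + 16 - 1)*(-4) = (29/2)*(-4) = -58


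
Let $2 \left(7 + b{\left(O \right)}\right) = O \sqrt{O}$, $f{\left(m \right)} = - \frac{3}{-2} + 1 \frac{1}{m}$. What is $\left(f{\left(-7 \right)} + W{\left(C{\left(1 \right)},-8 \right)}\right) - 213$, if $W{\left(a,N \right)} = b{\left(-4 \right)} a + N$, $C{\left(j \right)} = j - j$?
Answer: $- \frac{3075}{14} \approx -219.64$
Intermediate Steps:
$C{\left(j \right)} = 0$
$f{\left(m \right)} = \frac{3}{2} + \frac{1}{m}$ ($f{\left(m \right)} = \left(-3\right) \left(- \frac{1}{2}\right) + \frac{1}{m} = \frac{3}{2} + \frac{1}{m}$)
$b{\left(O \right)} = -7 + \frac{O^{\frac{3}{2}}}{2}$ ($b{\left(O \right)} = -7 + \frac{O \sqrt{O}}{2} = -7 + \frac{O^{\frac{3}{2}}}{2}$)
$W{\left(a,N \right)} = N + a \left(-7 - 4 i\right)$ ($W{\left(a,N \right)} = \left(-7 + \frac{\left(-4\right)^{\frac{3}{2}}}{2}\right) a + N = \left(-7 + \frac{\left(-8\right) i}{2}\right) a + N = \left(-7 - 4 i\right) a + N = a \left(-7 - 4 i\right) + N = N + a \left(-7 - 4 i\right)$)
$\left(f{\left(-7 \right)} + W{\left(C{\left(1 \right)},-8 \right)}\right) - 213 = \left(\left(\frac{3}{2} + \frac{1}{-7}\right) - \left(8 + 0 \left(7 + 4 i\right)\right)\right) - 213 = \left(\left(\frac{3}{2} - \frac{1}{7}\right) + \left(-8 + 0\right)\right) - 213 = \left(\frac{19}{14} - 8\right) - 213 = - \frac{93}{14} - 213 = - \frac{3075}{14}$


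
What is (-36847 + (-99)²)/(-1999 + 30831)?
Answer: -13523/14416 ≈ -0.93806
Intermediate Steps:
(-36847 + (-99)²)/(-1999 + 30831) = (-36847 + 9801)/28832 = -27046*1/28832 = -13523/14416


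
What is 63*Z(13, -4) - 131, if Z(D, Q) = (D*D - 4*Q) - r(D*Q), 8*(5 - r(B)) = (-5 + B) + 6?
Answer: 86459/8 ≈ 10807.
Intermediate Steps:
r(B) = 39/8 - B/8 (r(B) = 5 - ((-5 + B) + 6)/8 = 5 - (1 + B)/8 = 5 + (-1/8 - B/8) = 39/8 - B/8)
Z(D, Q) = -39/8 + D**2 - 4*Q + D*Q/8 (Z(D, Q) = (D*D - 4*Q) - (39/8 - D*Q/8) = (D**2 - 4*Q) - (39/8 - D*Q/8) = (D**2 - 4*Q) + (-39/8 + D*Q/8) = -39/8 + D**2 - 4*Q + D*Q/8)
63*Z(13, -4) - 131 = 63*(-39/8 + 13**2 - 4*(-4) + (1/8)*13*(-4)) - 131 = 63*(-39/8 + 169 + 16 - 13/2) - 131 = 63*(1389/8) - 131 = 87507/8 - 131 = 86459/8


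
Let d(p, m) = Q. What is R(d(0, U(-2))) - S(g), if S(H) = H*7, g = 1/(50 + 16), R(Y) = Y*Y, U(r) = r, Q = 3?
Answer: 587/66 ≈ 8.8939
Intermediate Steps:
d(p, m) = 3
R(Y) = Y²
g = 1/66 ≈ 0.015152
S(H) = 7*H
R(d(0, U(-2))) - S(g) = 3² - 7/66 = 9 - 1*7/66 = 9 - 7/66 = 587/66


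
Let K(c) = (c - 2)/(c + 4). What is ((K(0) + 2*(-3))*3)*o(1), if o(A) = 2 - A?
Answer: -39/2 ≈ -19.500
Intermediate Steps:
K(c) = (-2 + c)/(4 + c)
((K(0) + 2*(-3))*3)*o(1) = (((-2 + 0)/(4 + 0) + 2*(-3))*3)*(2 - 1*1) = ((-2/4 - 6)*3)*(2 - 1) = (((¼)*(-2) - 6)*3)*1 = ((-½ - 6)*3)*1 = -13/2*3*1 = -39/2*1 = -39/2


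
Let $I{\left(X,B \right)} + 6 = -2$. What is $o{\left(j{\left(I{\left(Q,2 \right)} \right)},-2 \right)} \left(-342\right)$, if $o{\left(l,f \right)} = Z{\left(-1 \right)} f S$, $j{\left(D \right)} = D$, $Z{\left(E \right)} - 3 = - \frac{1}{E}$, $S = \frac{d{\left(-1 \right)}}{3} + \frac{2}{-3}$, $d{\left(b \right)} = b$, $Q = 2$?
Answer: $-2736$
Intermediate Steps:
$I{\left(X,B \right)} = -8$ ($I{\left(X,B \right)} = -6 - 2 = -8$)
$S = -1$ ($S = - \frac{1}{3} + \frac{2}{-3} = \left(-1\right) \frac{1}{3} + 2 \left(- \frac{1}{3}\right) = - \frac{1}{3} - \frac{2}{3} = -1$)
$Z{\left(E \right)} = 3 - \frac{1}{E}$
$o{\left(l,f \right)} = - 4 f$ ($o{\left(l,f \right)} = \left(3 - \frac{1}{-1}\right) f \left(-1\right) = \left(3 - -1\right) f \left(-1\right) = \left(3 + 1\right) f \left(-1\right) = 4 f \left(-1\right) = - 4 f$)
$o{\left(j{\left(I{\left(Q,2 \right)} \right)},-2 \right)} \left(-342\right) = \left(-4\right) \left(-2\right) \left(-342\right) = 8 \left(-342\right) = -2736$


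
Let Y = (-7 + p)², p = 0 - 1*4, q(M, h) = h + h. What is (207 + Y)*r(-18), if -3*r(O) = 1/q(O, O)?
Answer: 82/27 ≈ 3.0370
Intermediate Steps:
q(M, h) = 2*h
p = -4 (p = 0 - 4 = -4)
Y = 121 (Y = (-7 - 4)² = (-11)² = 121)
r(O) = -1/(6*O) (r(O) = -1/(2*O)/3 = -1/(6*O))
(207 + Y)*r(-18) = (207 + 121)*(-⅙/(-18)) = 328*(-⅙*(-1/18)) = 328*(1/108) = 82/27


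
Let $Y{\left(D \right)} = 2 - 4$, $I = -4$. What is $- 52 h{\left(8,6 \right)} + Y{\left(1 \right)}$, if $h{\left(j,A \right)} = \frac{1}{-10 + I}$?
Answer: $\frac{12}{7} \approx 1.7143$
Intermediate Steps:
$Y{\left(D \right)} = -2$ ($Y{\left(D \right)} = 2 - 4 = -2$)
$h{\left(j,A \right)} = - \frac{1}{14}$ ($h{\left(j,A \right)} = \frac{1}{-10 - 4} = \frac{1}{-14} = - \frac{1}{14}$)
$- 52 h{\left(8,6 \right)} + Y{\left(1 \right)} = \left(-52\right) \left(- \frac{1}{14}\right) - 2 = \frac{26}{7} - 2 = \frac{12}{7}$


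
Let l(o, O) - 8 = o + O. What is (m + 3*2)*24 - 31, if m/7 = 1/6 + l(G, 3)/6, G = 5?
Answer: 589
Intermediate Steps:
l(o, O) = 8 + O + o (l(o, O) = 8 + (o + O) = 8 + (O + o) = 8 + O + o)
m = 119/6 (m = 7*(1/6 + (8 + 3 + 5)/6) = 7*(1*(⅙) + 16*(⅙)) = 7*(⅙ + 8/3) = 7*(17/6) = 119/6 ≈ 19.833)
(m + 3*2)*24 - 31 = (119/6 + 3*2)*24 - 31 = (119/6 + 6)*24 - 31 = (155/6)*24 - 31 = 620 - 31 = 589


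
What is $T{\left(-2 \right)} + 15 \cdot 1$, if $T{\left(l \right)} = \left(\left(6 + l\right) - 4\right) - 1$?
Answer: $14$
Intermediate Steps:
$T{\left(l \right)} = 1 + l$ ($T{\left(l \right)} = \left(2 + l\right) - 1 = 1 + l$)
$T{\left(-2 \right)} + 15 \cdot 1 = \left(1 - 2\right) + 15 \cdot 1 = -1 + 15 = 14$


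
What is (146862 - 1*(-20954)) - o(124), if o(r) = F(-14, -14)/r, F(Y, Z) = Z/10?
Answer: 104045927/620 ≈ 1.6782e+5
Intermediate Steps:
F(Y, Z) = Z/10 (F(Y, Z) = Z*(⅒) = Z/10)
o(r) = -7/(5*r) (o(r) = ((⅒)*(-14))/r = -7/(5*r))
(146862 - 1*(-20954)) - o(124) = (146862 - 1*(-20954)) - (-7)/(5*124) = (146862 + 20954) - (-7)/(5*124) = 167816 - 1*(-7/620) = 167816 + 7/620 = 104045927/620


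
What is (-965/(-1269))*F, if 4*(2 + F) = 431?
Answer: 965/12 ≈ 80.417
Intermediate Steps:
F = 423/4 (F = -2 + (¼)*431 = -2 + 431/4 = 423/4 ≈ 105.75)
(-965/(-1269))*F = -965/(-1269)*(423/4) = -965*(-1/1269)*(423/4) = (965/1269)*(423/4) = 965/12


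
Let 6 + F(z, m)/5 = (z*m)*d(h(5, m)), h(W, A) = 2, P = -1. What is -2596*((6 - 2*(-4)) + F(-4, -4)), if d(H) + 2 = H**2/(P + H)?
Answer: -373824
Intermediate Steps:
d(H) = -2 + H**2/(-1 + H)
F(z, m) = -30 + 10*m*z (F(z, m) = -30 + 5*((z*m)*((2 + 2**2 - 2*2)/(-1 + 2))) = -30 + 5*((m*z)*((2 + 4 - 4)/1)) = -30 + 5*((m*z)*(1*2)) = -30 + 5*((m*z)*2) = -30 + 5*(2*m*z) = -30 + 10*m*z)
-2596*((6 - 2*(-4)) + F(-4, -4)) = -2596*((6 - 2*(-4)) + (-30 + 10*(-4)*(-4))) = -2596*((6 + 8) + (-30 + 160)) = -2596*(14 + 130) = -2596*144 = -373824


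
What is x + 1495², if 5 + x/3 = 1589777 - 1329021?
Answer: 3017278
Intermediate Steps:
x = 782253 (x = -15 + 3*(1589777 - 1329021) = -15 + 3*260756 = -15 + 782268 = 782253)
x + 1495² = 782253 + 1495² = 782253 + 2235025 = 3017278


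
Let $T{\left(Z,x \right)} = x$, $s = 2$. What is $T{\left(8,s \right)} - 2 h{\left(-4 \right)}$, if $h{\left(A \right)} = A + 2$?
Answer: $6$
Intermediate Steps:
$h{\left(A \right)} = 2 + A$
$T{\left(8,s \right)} - 2 h{\left(-4 \right)} = 2 - 2 \left(2 - 4\right) = 2 - -4 = 2 + 4 = 6$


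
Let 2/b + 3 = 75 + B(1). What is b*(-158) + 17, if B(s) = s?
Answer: 925/73 ≈ 12.671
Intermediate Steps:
b = 2/73 (b = 2/(-3 + (75 + 1)) = 2/(-3 + 76) = 2/73 ≈ 0.027397)
b*(-158) + 17 = (2/73)*(-158) + 17 = -316/73 + 17 = 925/73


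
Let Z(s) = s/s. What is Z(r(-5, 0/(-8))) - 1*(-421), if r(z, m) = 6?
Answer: 422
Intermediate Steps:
Z(s) = 1
Z(r(-5, 0/(-8))) - 1*(-421) = 1 - 1*(-421) = 1 + 421 = 422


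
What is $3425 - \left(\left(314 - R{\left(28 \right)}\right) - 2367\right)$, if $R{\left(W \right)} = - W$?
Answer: $5450$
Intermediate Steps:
$3425 - \left(\left(314 - R{\left(28 \right)}\right) - 2367\right) = 3425 - \left(\left(314 - \left(-1\right) 28\right) - 2367\right) = 3425 - \left(\left(314 - -28\right) - 2367\right) = 3425 - \left(\left(314 + 28\right) - 2367\right) = 3425 - \left(342 - 2367\right) = 3425 - -2025 = 3425 + 2025 = 5450$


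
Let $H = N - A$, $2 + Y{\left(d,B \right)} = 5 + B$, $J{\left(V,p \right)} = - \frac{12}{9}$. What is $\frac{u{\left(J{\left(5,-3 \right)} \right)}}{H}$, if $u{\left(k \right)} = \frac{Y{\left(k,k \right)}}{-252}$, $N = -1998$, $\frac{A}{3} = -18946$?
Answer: $- \frac{1}{8291808} \approx -1.206 \cdot 10^{-7}$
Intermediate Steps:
$A = -56838$ ($A = 3 \left(-18946\right) = -56838$)
$J{\left(V,p \right)} = - \frac{4}{3}$ ($J{\left(V,p \right)} = \left(-12\right) \frac{1}{9} = - \frac{4}{3}$)
$Y{\left(d,B \right)} = 3 + B$ ($Y{\left(d,B \right)} = -2 + \left(5 + B\right) = 3 + B$)
$u{\left(k \right)} = - \frac{1}{84} - \frac{k}{252}$ ($u{\left(k \right)} = \frac{3 + k}{-252} = \left(3 + k\right) \left(- \frac{1}{252}\right) = - \frac{1}{84} - \frac{k}{252}$)
$H = 54840$ ($H = -1998 - -56838 = -1998 + 56838 = 54840$)
$\frac{u{\left(J{\left(5,-3 \right)} \right)}}{H} = \frac{- \frac{1}{84} - - \frac{1}{189}}{54840} = \left(- \frac{1}{84} + \frac{1}{189}\right) \frac{1}{54840} = \left(- \frac{5}{756}\right) \frac{1}{54840} = - \frac{1}{8291808}$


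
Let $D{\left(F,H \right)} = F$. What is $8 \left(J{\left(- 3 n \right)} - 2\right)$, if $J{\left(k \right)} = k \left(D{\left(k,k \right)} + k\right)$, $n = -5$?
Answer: $3584$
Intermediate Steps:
$J{\left(k \right)} = 2 k^{2}$ ($J{\left(k \right)} = k \left(k + k\right) = k 2 k = 2 k^{2}$)
$8 \left(J{\left(- 3 n \right)} - 2\right) = 8 \left(2 \left(\left(-3\right) \left(-5\right)\right)^{2} - 2\right) = 8 \left(2 \cdot 15^{2} - 2\right) = 8 \left(2 \cdot 225 - 2\right) = 8 \left(450 - 2\right) = 8 \cdot 448 = 3584$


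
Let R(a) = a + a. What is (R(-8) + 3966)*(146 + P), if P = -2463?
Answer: -9152150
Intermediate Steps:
R(a) = 2*a
(R(-8) + 3966)*(146 + P) = (2*(-8) + 3966)*(146 - 2463) = (-16 + 3966)*(-2317) = 3950*(-2317) = -9152150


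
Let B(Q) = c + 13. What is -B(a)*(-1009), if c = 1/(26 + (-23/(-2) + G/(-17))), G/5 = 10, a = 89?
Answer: 15446781/1175 ≈ 13146.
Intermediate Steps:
G = 50 (G = 5*10 = 50)
c = 34/1175 (c = 1/(26 + (-23/(-2) + 50/(-17))) = 1/(26 + (-23*(-½) + 50*(-1/17))) = 1/(26 + (23/2 - 50/17)) = 1/(26 + 291/34) = 1/(1175/34) = 34/1175 ≈ 0.028936)
B(Q) = 15309/1175 (B(Q) = 34/1175 + 13 = 15309/1175)
-B(a)*(-1009) = -15309*(-1009)/1175 = -1*(-15446781/1175) = 15446781/1175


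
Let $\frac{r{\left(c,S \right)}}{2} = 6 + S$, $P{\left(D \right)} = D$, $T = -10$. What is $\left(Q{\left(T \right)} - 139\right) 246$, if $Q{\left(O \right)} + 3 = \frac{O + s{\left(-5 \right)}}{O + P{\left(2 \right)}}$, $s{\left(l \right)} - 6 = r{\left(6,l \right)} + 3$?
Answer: $- \frac{139851}{4} \approx -34963.0$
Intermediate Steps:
$r{\left(c,S \right)} = 12 + 2 S$ ($r{\left(c,S \right)} = 2 \left(6 + S\right) = 12 + 2 S$)
$s{\left(l \right)} = 21 + 2 l$ ($s{\left(l \right)} = 6 + \left(\left(12 + 2 l\right) + 3\right) = 6 + \left(15 + 2 l\right) = 21 + 2 l$)
$Q{\left(O \right)} = -3 + \frac{11 + O}{2 + O}$ ($Q{\left(O \right)} = -3 + \frac{O + \left(21 + 2 \left(-5\right)\right)}{O + 2} = -3 + \frac{O + \left(21 - 10\right)}{2 + O} = -3 + \frac{O + 11}{2 + O} = -3 + \frac{11 + O}{2 + O}$)
$\left(Q{\left(T \right)} - 139\right) 246 = \left(\frac{5 - -20}{2 - 10} - 139\right) 246 = \left(\frac{5 + 20}{-8} - 139\right) 246 = \left(\left(- \frac{1}{8}\right) 25 - 139\right) 246 = \left(- \frac{25}{8} - 139\right) 246 = \left(- \frac{1137}{8}\right) 246 = - \frac{139851}{4}$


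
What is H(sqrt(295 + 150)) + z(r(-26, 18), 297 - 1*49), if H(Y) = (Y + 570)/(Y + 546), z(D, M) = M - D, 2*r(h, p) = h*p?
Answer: 143788197/297671 - 24*sqrt(445)/297671 ≈ 483.04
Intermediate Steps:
r(h, p) = h*p/2 (r(h, p) = (h*p)/2 = h*p/2)
H(Y) = (570 + Y)/(546 + Y)
H(sqrt(295 + 150)) + z(r(-26, 18), 297 - 1*49) = (570 + sqrt(295 + 150))/(546 + sqrt(295 + 150)) + ((297 - 1*49) - (-26)*18/2) = (570 + sqrt(445))/(546 + sqrt(445)) + ((297 - 49) - 1*(-234)) = (570 + sqrt(445))/(546 + sqrt(445)) + (248 + 234) = (570 + sqrt(445))/(546 + sqrt(445)) + 482 = 482 + (570 + sqrt(445))/(546 + sqrt(445))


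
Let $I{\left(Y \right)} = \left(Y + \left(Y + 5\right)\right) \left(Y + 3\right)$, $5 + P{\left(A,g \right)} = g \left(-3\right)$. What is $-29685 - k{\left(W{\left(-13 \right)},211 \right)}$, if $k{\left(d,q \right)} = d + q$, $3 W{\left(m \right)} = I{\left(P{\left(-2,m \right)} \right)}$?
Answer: $- \frac{92389}{3} \approx -30796.0$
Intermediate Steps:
$P{\left(A,g \right)} = -5 - 3 g$ ($P{\left(A,g \right)} = -5 + g \left(-3\right) = -5 - 3 g$)
$I{\left(Y \right)} = \left(3 + Y\right) \left(5 + 2 Y\right)$ ($I{\left(Y \right)} = \left(Y + \left(5 + Y\right)\right) \left(3 + Y\right) = \left(5 + 2 Y\right) \left(3 + Y\right) = \left(3 + Y\right) \left(5 + 2 Y\right)$)
$W{\left(m \right)} = - \frac{40}{3} - 11 m + \frac{2 \left(-5 - 3 m\right)^{2}}{3}$ ($W{\left(m \right)} = \frac{15 + 2 \left(-5 - 3 m\right)^{2} + 11 \left(-5 - 3 m\right)}{3} = \frac{15 + 2 \left(-5 - 3 m\right)^{2} - \left(55 + 33 m\right)}{3} = \frac{-40 - 33 m + 2 \left(-5 - 3 m\right)^{2}}{3} = - \frac{40}{3} - 11 m + \frac{2 \left(-5 - 3 m\right)^{2}}{3}$)
$-29685 - k{\left(W{\left(-13 \right)},211 \right)} = -29685 - \left(\left(\frac{10}{3} + 6 \left(-13\right)^{2} + 9 \left(-13\right)\right) + 211\right) = -29685 - \left(\left(\frac{10}{3} + 6 \cdot 169 - 117\right) + 211\right) = -29685 - \left(\left(\frac{10}{3} + 1014 - 117\right) + 211\right) = -29685 - \left(\frac{2701}{3} + 211\right) = -29685 - \frac{3334}{3} = - \frac{92389}{3}$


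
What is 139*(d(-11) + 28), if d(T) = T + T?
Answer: 834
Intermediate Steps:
d(T) = 2*T
139*(d(-11) + 28) = 139*(2*(-11) + 28) = 139*(-22 + 28) = 139*6 = 834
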